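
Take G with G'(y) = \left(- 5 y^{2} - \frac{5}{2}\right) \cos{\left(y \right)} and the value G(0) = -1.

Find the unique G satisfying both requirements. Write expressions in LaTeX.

Differentiate the proposed G(y) back; it has to land on the given G'(y).
A general antiderivative is - 5 y^{2} \sin{\left(y \right)} - 10 y \cos{\left(y \right)} + \frac{15 \sin{\left(y \right)}}{2} + C.
The condition gives C = -1 - (0) = -1.
So G(y) = - 5 y^{2} \sin{\left(y \right)} - 10 y \cos{\left(y \right)} + \frac{15 \sin{\left(y \right)}}{2} - 1.
Check: d/dy[- 5 y^{2} \sin{\left(y \right)} - 10 y \cos{\left(y \right)} + \frac{15 \sin{\left(y \right)}}{2} - 1] = - 5 y^{2} \cos{\left(y \right)} - \frac{5 \cos{\left(y \right)}}{2}, which equals G'(y).

G(y) = - 5 y^{2} \sin{\left(y \right)} - 10 y \cos{\left(y \right)} + \frac{15 \sin{\left(y \right)}}{2} - 1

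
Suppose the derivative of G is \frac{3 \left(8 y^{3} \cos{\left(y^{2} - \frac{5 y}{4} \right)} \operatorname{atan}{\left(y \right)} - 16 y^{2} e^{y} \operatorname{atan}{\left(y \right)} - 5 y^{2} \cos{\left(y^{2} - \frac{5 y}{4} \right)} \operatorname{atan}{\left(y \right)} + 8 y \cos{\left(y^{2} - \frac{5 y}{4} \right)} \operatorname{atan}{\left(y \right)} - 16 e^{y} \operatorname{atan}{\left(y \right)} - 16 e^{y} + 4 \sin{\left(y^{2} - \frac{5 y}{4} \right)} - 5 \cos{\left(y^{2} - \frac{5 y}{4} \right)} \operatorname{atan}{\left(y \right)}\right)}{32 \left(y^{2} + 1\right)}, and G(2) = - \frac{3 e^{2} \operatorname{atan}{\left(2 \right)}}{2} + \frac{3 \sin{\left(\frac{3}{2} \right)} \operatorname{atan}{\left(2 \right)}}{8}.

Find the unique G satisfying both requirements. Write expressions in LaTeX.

G(y) = - \frac{3 \left(4 e^{y} - \sin{\left(y^{2} - \frac{5 y}{4} \right)}\right) \operatorname{atan}{\left(y \right)}}{8}

Recognize the product-rule pattern: G'(y) = u'v + uv' with u = - \frac{3 e^{y}}{2} + \frac{3 \sin{\left(y^{2} - \frac{5 y}{4} \right)}}{8}, v = \operatorname{atan}{\left(y \right)}, so integration by parts undoes it.
A general antiderivative is - \frac{3 \left(2 e^{y} - \frac{\sin{\left(y^{2} - \frac{5 y}{4} \right)}}{2}\right) \operatorname{atan}{\left(y \right)}}{4} + C.
The condition gives C = - \frac{3 e^{2} \operatorname{atan}{\left(2 \right)}}{2} + \frac{3 \sin{\left(\frac{3}{2} \right)} \operatorname{atan}{\left(2 \right)}}{8} - (- \frac{3 e^{2} \operatorname{atan}{\left(2 \right)}}{2} + \frac{3 \sin{\left(\frac{3}{2} \right)} \operatorname{atan}{\left(2 \right)}}{8}) = 0.
So G(y) = - \frac{3 \left(4 e^{y} - \sin{\left(y^{2} - \frac{5 y}{4} \right)}\right) \operatorname{atan}{\left(y \right)}}{8}.
Check: d/dy[- \frac{3 \left(4 e^{y} - \sin{\left(y^{2} - \frac{5 y}{4} \right)}\right) \operatorname{atan}{\left(y \right)}}{8}] = \frac{24 y^{3} \cos{\left(y^{2} - \frac{5 y}{4} \right)} \operatorname{atan}{\left(y \right)} - 48 y^{2} e^{y} \operatorname{atan}{\left(y \right)} - 15 y^{2} \cos{\left(y^{2} - \frac{5 y}{4} \right)} \operatorname{atan}{\left(y \right)} + 24 y \cos{\left(y^{2} - \frac{5 y}{4} \right)} \operatorname{atan}{\left(y \right)} - 48 e^{y} \operatorname{atan}{\left(y \right)} - 48 e^{y} + 12 \sin{\left(y^{2} - \frac{5 y}{4} \right)} - 15 \cos{\left(y^{2} - \frac{5 y}{4} \right)} \operatorname{atan}{\left(y \right)}}{32 y^{2} + 32}, which equals G'(y).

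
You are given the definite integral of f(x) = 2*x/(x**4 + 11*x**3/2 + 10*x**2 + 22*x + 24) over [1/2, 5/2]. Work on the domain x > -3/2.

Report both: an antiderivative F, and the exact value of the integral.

Antiderivative: F(x) = 2*(-12*log(x + 3/2) + 10*log(x + 4) + log(x**2 + 4) + 11*atan(x/2))/125; value = -24*log(4)/125 - 4*log(9/2)/25 - 22*atan(1/4)/125 - 2*log(17/4)/125 + 2*log(41/4)/125 + 24*log(2)/125 + 22*atan(5/4)/125 + 4*log(13/2)/25

The denominator factors as (x + 4)*(2*x + 3)*(x**2 + 4); partial fractions split f into directly integrable pieces: 4*(x + 11)/(125*(x**2 + 4)) - 48/(125*(2*x + 3)) + 4/(25*(x + 4)).
F(x) = 2*(-12*log(x + 3/2) + 10*log(x + 4) + log(x**2 + 4) + 11*atan(x/2))/125 is an antiderivative of f.
Check: d/dx[2*(-12*log(x + 3/2) + 10*log(x + 4) + log(x**2 + 4) + 11*atan(x/2))/125] = 4*x/(2*x**4 + 11*x**3 + 20*x**2 + 44*x + 48), which equals f(x).
F(5/2) = -24*log(4)/125 + 2*log(41/4)/125 + 22*atan(5/4)/125 + 4*log(13/2)/25; F(1/2) = -24*log(2)/125 + 2*log(17/4)/125 + 22*atan(1/4)/125 + 4*log(9/2)/25.
Integral = F(5/2) - F(1/2) = -24*log(4)/125 - 4*log(9/2)/25 - 22*atan(1/4)/125 - 2*log(17/4)/125 + 2*log(41/4)/125 + 24*log(2)/125 + 22*atan(5/4)/125 + 4*log(13/2)/25.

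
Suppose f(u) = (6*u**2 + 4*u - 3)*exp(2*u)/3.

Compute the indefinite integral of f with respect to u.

F(u) = u**2*exp(2*u) - u*exp(2*u)/3 - exp(2*u)/3 + C

f has the shape v'r + vr' for v = u**2 - u/3 - 1/3 and r = exp(2*u) — it is the derivative of the product v*r.
Check: d/du[u**2*exp(2*u) - u*exp(2*u)/3 - exp(2*u)/3] = 2*u**2*exp(2*u) + 4*u*exp(2*u)/3 - exp(2*u), which equals f(u).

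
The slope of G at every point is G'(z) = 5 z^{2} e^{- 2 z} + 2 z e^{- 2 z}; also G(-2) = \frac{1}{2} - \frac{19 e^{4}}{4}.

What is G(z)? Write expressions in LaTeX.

G(z) = - \frac{\left(10 z^{2} + 14 z - 2 e^{2 z} + 7\right) e^{- 2 z}}{4}

G'(z) has the shape u'v + uv' for u = - \frac{5 z^{2}}{2} - \frac{7 z}{2} - \frac{7}{4} and v = e^{- 2 z} — it is the derivative of the product u*v.
A general antiderivative is \frac{\left(- 10 z^{2} - 14 z - 7\right) e^{- 2 z}}{4} + C.
The condition gives C = \frac{1}{2} - \frac{19 e^{4}}{4} - (- \frac{19 e^{4}}{4}) = \frac{1}{2}.
So G(z) = - \frac{\left(10 z^{2} + 14 z - 2 e^{2 z} + 7\right) e^{- 2 z}}{4}.
Check: d/dz[- \frac{\left(10 z^{2} + 14 z - 2 e^{2 z} + 7\right) e^{- 2 z}}{4}] = \left(5 z^{2} + 2 z\right) e^{- 2 z}, which equals G'(z).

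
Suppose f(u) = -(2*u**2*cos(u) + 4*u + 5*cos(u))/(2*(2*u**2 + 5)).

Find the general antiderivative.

Recover f(u) by differentiating a candidate F(u); any mismatch rules it out.
Check: d/du[-log(u**2 + 5/2)/2 - sin(u)/2] = (-2*u**2*cos(u) - 4*u - 5*cos(u))/(4*u**2 + 10), which equals f(u).

F(u) = -log(u**2 + 5/2)/2 - sin(u)/2 + C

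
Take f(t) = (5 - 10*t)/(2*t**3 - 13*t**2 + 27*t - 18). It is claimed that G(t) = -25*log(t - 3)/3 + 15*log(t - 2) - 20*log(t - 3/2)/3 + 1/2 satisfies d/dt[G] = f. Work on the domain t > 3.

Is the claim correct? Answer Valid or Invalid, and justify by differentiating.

Valid - differentiating G returns exactly f.

d/dt[G] = (5 - 10*t)/(2*t**3 - 13*t**2 + 27*t - 18)
This equals f(t) exactly, so the claim holds.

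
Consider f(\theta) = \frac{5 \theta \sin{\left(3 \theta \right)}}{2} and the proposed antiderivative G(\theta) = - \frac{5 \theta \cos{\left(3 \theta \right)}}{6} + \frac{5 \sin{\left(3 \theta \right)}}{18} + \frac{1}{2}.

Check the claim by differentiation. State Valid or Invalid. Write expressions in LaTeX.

d/d\theta[G] = \frac{5 \theta \sin{\left(3 \theta \right)}}{2}
This equals f(\theta) exactly, so the claim holds.

Valid - the claim checks out under differentiation.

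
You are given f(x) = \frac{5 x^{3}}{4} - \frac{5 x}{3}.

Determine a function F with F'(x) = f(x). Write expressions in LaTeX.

An antiderivative is F(x) = \frac{5 x^{4}}{16} - \frac{5 x^{2}}{6}.

Integrate term by term and add the pieces.
Check: d/dx[\frac{5 x^{4}}{16} - \frac{5 x^{2}}{6}] = \frac{5 x^{3}}{4} - \frac{5 x}{3} = f(x).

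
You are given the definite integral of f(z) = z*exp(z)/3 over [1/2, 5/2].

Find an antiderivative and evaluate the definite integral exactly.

f has the shape u'v + uv' for u = z/3 - 1/3 and v = exp(z) — it is the derivative of the product u*v.
F(z) = (z - 1)*exp(z)/3 is an antiderivative of f.
Check: d/dz[(z - 1)*exp(z)/3] = z*exp(z)/3 = f(z).
F(5/2) = exp(5/2)/2; F(1/2) = -exp(1/2)/6.
Integral = F(5/2) - F(1/2) = exp(1/2)/6 + exp(5/2)/2.

Antiderivative: F(z) = (z - 1)*exp(z)/3; value = exp(1/2)/6 + exp(5/2)/2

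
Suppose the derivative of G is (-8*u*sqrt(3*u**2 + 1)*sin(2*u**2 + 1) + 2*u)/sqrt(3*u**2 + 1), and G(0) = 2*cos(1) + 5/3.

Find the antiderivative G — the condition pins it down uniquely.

G(u) = (2*sqrt(3*u**2 + 1) + 6*cos(2*u**2 + 1) + 3)/3

Whatever form G(u) takes, its d/du must return the stated G'(u).
A general antiderivative is 2*sqrt(3*u**2 + 1)/3 + 2*cos(2*u**2 + 1) + C.
The condition gives C = 2*cos(1) + 5/3 - (2/3 + 2*cos(1)) = 1.
So G(u) = (2*sqrt(3*u**2 + 1) + 6*cos(2*u**2 + 1) + 3)/3.
Check: d/du[(2*sqrt(3*u**2 + 1) + 6*cos(2*u**2 + 1) + 3)/3] = (-8*u*sqrt(3*u**2 + 1)*sin(2*u**2 + 1) + 2*u)/sqrt(3*u**2 + 1) = G'(u).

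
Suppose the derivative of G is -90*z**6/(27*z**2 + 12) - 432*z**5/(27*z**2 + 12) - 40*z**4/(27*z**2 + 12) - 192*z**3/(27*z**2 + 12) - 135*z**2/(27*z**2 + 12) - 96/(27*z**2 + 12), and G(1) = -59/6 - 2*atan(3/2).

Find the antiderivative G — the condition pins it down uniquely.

G(z) = -(4*z**5 + 24*z**4 + 30*z + 12*atan(3*z/2) + 1)/6

Integrate term by term and add the pieces.
A general antiderivative is -2*z**5/3 - 4*z**4 - 5*z - 2*atan(3*z/2) - 2/3 + C.
The condition gives C = -59/6 - 2*atan(3/2) - (-31/3 - 2*atan(3/2)) = 1/2.
So G(z) = -(4*z**5 + 24*z**4 + 30*z + 12*atan(3*z/2) + 1)/6.
Check: d/dz[-(4*z**5 + 24*z**4 + 30*z + 12*atan(3*z/2) + 1)/6] = (-90*z**6 - 432*z**5 - 40*z**4 - 192*z**3 - 135*z**2 - 96)/(27*z**2 + 12), which equals G'(z).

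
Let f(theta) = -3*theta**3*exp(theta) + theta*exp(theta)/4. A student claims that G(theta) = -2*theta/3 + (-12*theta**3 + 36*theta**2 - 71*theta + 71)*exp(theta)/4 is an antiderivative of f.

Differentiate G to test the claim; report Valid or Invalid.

Invalid: d/dtheta[G] - f = -2/3, which is not 0.

d/dtheta[G] = -3*theta**3*exp(theta) + theta*exp(theta)/4 - 2/3
d/dtheta[G] - f(theta) = -2/3 != 0.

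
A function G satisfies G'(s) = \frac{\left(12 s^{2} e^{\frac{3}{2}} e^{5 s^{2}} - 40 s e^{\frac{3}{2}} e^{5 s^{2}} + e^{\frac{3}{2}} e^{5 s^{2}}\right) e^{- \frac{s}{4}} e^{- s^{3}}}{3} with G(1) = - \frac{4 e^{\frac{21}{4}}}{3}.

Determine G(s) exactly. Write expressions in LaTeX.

The substitution u = - s^{3} + 5 s^{2} - \frac{s}{4} + \frac{3}{2} works: G'(s) is exactly (dG/du)*(du/ds) for that inner function.
A general antiderivative is - \frac{4 e^{- s^{3} + 5 s^{2} - \frac{s}{4} + \frac{3}{2}}}{3} + C.
The condition gives C = - \frac{4 e^{\frac{21}{4}}}{3} - (- \frac{4 e^{\frac{21}{4}}}{3}) = 0.
So G(s) = - \frac{4 e^{\frac{3}{2}} e^{- \frac{s}{4}} e^{5 s^{2}} e^{- s^{3}}}{3}.
Check: d/ds[- \frac{4 e^{\frac{3}{2}} e^{- \frac{s}{4}} e^{5 s^{2}} e^{- s^{3}}}{3}] = \frac{\left(12 s^{2} e^{\frac{3}{2}} e^{5 s^{2}} - 40 s e^{\frac{3}{2}} e^{5 s^{2}} + e^{\frac{3}{2}} e^{5 s^{2}}\right) e^{- \frac{s}{4}} e^{- s^{3}}}{3} = G'(s).

G(s) = - \frac{4 e^{\frac{3}{2}} e^{- \frac{s}{4}} e^{5 s^{2}} e^{- s^{3}}}{3}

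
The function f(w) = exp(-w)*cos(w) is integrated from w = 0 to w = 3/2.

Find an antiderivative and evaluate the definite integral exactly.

Antiderivative: F(w) = exp(-w)*sin(w)/2 - exp(-w)*cos(w)/2; value = -exp(-3/2)*cos(3/2)/2 + exp(-3/2)*sin(3/2)/2 + 1/2

Differentiate the proposed F(w) back; it has to land on f(w) exactly.
F(w) = exp(-w)*sin(w)/2 - exp(-w)*cos(w)/2 is an antiderivative of f.
Check: d/dw[exp(-w)*sin(w)/2 - exp(-w)*cos(w)/2] = exp(-w)*cos(w) = f(w).
F(3/2) = -exp(-3/2)*cos(3/2)/2 + exp(-3/2)*sin(3/2)/2; F(0) = -1/2.
Integral = F(3/2) - F(0) = -exp(-3/2)*cos(3/2)/2 + exp(-3/2)*sin(3/2)/2 + 1/2.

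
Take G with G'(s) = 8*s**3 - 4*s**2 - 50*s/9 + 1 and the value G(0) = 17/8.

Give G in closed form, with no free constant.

G(s) = 2*s**4 - 4*s**3/3 - 25*s**2/9 + s + 17/8

The substitution u = -2*s**2 + 2*s/3 + 3/2 works: G'(s) is exactly (dG/du)*(du/ds) for that inner function.
A general antiderivative is (-2*s**2 + 2*s/3 + 3/2)**2/2 + C.
The condition gives C = 17/8 - (9/8) = 1.
So G(s) = 2*s**4 - 4*s**3/3 - 25*s**2/9 + s + 17/8.
Check: d/ds[2*s**4 - 4*s**3/3 - 25*s**2/9 + s + 17/8] = 8*s**3 - 4*s**2 - 50*s/9 + 1 = G'(s).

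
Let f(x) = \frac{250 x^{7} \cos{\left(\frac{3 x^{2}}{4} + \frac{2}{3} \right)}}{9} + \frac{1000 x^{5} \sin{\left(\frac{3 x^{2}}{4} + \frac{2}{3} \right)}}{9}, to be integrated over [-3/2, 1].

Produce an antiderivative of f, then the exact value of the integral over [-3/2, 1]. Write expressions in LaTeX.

Recognize the product-rule pattern: f = u'v + uv' with u = \frac{500 x^{6}}{27}, v = \sin{\left(\frac{3 x^{2}}{4} + \frac{2}{3} \right)}, so integration by parts undoes it.
F(x) = \frac{500 x^{6} \sin{\left(\frac{3 x^{2}}{4} + \frac{2}{3} \right)}}{27} is an antiderivative of f.
Check: d/dx[\frac{500 x^{6} \sin{\left(\frac{3 x^{2}}{4} + \frac{2}{3} \right)}}{27}] = \frac{250 x^{7} \cos{\left(\frac{3 x^{2}}{4} + \frac{2}{3} \right)}}{9} + \frac{1000 x^{5} \sin{\left(\frac{3 x^{2}}{4} + \frac{2}{3} \right)}}{9} = f(x).
F(1) = \frac{500 \sin{\left(\frac{17}{12} \right)}}{27}; F(-3/2) = \frac{3375 \sin{\left(\frac{113}{48} \right)}}{16}.
Integral = F(1) - F(-3/2) = - \frac{3375 \sin{\left(\frac{113}{48} \right)}}{16} + \frac{500 \sin{\left(\frac{17}{12} \right)}}{27}.

Antiderivative: F(x) = \frac{500 x^{6} \sin{\left(\frac{3 x^{2}}{4} + \frac{2}{3} \right)}}{27}; value = - \frac{3375 \sin{\left(\frac{113}{48} \right)}}{16} + \frac{500 \sin{\left(\frac{17}{12} \right)}}{27}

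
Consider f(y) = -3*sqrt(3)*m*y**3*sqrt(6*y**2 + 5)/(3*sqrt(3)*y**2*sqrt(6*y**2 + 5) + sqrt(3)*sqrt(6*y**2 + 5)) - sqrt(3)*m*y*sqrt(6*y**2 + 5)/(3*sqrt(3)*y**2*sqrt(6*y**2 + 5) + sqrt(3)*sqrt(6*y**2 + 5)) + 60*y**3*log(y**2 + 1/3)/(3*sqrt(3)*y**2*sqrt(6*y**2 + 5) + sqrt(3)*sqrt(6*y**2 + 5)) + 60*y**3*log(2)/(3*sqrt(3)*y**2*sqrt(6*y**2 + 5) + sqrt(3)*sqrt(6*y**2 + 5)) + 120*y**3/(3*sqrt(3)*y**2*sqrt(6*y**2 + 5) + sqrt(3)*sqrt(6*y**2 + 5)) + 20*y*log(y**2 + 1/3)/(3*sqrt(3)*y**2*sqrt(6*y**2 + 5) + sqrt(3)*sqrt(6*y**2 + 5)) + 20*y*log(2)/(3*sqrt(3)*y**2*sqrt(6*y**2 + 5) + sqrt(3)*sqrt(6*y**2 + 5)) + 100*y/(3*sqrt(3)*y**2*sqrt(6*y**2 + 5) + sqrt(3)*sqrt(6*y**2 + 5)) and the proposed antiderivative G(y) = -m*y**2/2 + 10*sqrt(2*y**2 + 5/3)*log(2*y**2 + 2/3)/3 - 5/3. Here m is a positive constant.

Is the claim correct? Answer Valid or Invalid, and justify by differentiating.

d/dy[G] = (-3*sqrt(3)*m*y**3*sqrt(6*y**2 + 5) - sqrt(3)*m*y*sqrt(6*y**2 + 5) + 60*y**3*log(y**2 + 1/3) + 60*y**3*log(2) + 120*y**3 + 20*y*log(y**2 + 1/3) + 20*y*log(2) + 100*y)/(3*sqrt(3)*y**2*sqrt(6*y**2 + 5) + sqrt(3)*sqrt(6*y**2 + 5))
This equals f(y) exactly, so the claim holds.

Valid - differentiating G returns exactly f.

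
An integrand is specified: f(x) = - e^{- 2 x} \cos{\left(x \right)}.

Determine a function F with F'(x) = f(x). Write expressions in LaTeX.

Differentiate the proposed F(x) back; it has to land on f(x) exactly.
Check: d/dx[\frac{\left(- \sin{\left(x \right)} + 2 \cos{\left(x \right)}\right) e^{- 2 x}}{5}] = - e^{- 2 x} \cos{\left(x \right)} = f(x).

An antiderivative is F(x) = \frac{\left(- \sin{\left(x \right)} + 2 \cos{\left(x \right)}\right) e^{- 2 x}}{5}.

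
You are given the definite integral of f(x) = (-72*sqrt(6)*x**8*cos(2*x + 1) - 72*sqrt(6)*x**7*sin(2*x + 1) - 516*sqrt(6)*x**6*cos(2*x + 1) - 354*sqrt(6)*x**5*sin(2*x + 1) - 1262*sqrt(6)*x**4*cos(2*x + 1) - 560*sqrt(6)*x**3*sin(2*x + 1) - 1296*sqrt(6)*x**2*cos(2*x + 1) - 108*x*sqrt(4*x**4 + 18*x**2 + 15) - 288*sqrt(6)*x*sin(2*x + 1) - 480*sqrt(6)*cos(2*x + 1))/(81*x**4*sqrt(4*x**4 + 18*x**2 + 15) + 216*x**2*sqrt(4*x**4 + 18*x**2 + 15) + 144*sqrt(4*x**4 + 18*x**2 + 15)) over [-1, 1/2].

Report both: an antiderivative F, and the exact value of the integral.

Any candidate F(x) must reproduce f(x) exactly when differentiated.
F(x) = -2*sqrt(2*x**4/3 + 3*x**2 + 5/2)*sin(2*x + 1)/3 + 1/(3*x**2/2 + 2) is an antiderivative of f.
Check: d/dx[-2*sqrt(2*x**4/3 + 3*x**2 + 5/2)*sin(2*x + 1)/3 + 1/(3*x**2/2 + 2)] = (-144*x**8*cos(2*x + 1) - 144*x**7*sin(2*x + 1) - 1032*x**6*cos(2*x + 1) - 708*x**5*sin(2*x + 1) - 2524*x**4*cos(2*x + 1) - 1120*x**3*sin(2*x + 1) - 2592*x**2*cos(2*x + 1) - 36*sqrt(6)*x*sqrt(4*x**4 + 18*x**2 + 15) - 576*x*sin(2*x + 1) - 960*cos(2*x + 1))/(27*sqrt(6)*x**4*sqrt(4*x**4 + 18*x**2 + 15) + 72*sqrt(6)*x**2*sqrt(4*x**4 + 18*x**2 + 15) + 48*sqrt(6)*sqrt(4*x**4 + 18*x**2 + 15)), which equals f(x).
F(1/2) = -sqrt(474)*sin(2)/18 + 8/19; F(-1) = 2/7 + sqrt(222)*sin(1)/9.
Integral = F(1/2) - F(-1) = -sqrt(222)*sin(1)/9 - sqrt(474)*sin(2)/18 + 18/133.

Antiderivative: F(x) = -2*sqrt(2*x**4/3 + 3*x**2 + 5/2)*sin(2*x + 1)/3 + 1/(3*x**2/2 + 2); value = -sqrt(222)*sin(1)/9 - sqrt(474)*sin(2)/18 + 18/133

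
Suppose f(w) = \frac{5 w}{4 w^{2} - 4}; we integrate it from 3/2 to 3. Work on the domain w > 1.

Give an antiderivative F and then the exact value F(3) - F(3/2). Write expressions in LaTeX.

Factor the denominator (4 \left(w - 1\right) \left(w + 1\right)) and decompose: f = \frac{5}{8 \left(w + 1\right)} + \frac{5}{8 \left(w - 1\right)}; each piece integrates to a log, atan, or power term.
F(w) = \frac{5 \log{\left(w^{2} - 1 \right)}}{8} is an antiderivative of f.
Check: d/dw[\frac{5 \log{\left(w^{2} - 1 \right)}}{8}] = \frac{5 w}{4 w^{2} - 4} = f(w).
F(3) = \frac{5 \log{\left(8 \right)}}{8}; F(3/2) = \frac{5 \log{\left(\frac{5}{4} \right)}}{8}.
Integral = F(3) - F(3/2) = - \frac{5 \log{\left(\frac{5}{4} \right)}}{8} + \frac{5 \log{\left(8 \right)}}{8}.

Antiderivative: F(w) = \frac{5 \log{\left(w^{2} - 1 \right)}}{8}; value = - \frac{5 \log{\left(\frac{5}{4} \right)}}{8} + \frac{5 \log{\left(8 \right)}}{8}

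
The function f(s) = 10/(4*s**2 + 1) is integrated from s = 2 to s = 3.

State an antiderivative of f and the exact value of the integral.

Antiderivative: F(s) = 5*atan(2*s); value = -5*atan(4) + 5*atan(6)

A candidate is checked by its d/ds: the result must match f(s).
F(s) = 5*atan(2*s) is an antiderivative of f.
Check: d/ds[5*atan(2*s)] = 10/(4*s**2 + 1) = f(s).
F(3) = 5*atan(6); F(2) = 5*atan(4).
Integral = F(3) - F(2) = -5*atan(4) + 5*atan(6).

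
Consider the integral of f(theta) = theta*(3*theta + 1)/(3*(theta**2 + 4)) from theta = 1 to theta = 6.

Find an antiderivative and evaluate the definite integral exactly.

Whatever form F(theta) takes, F'(theta) = f(theta) is non-negotiable.
F(theta) = -(-6*theta - log(theta**2 + 4) + 12*atan(theta/2))/6 is an antiderivative of f.
Check: d/dtheta[-(-6*theta - log(theta**2 + 4) + 12*atan(theta/2))/6] = (3*theta**2 + theta)/(3*theta**2 + 12), which equals f(theta).
F(6) = -2*atan(3) + log(40)/6 + 6; F(1) = -2*atan(1/2) + log(5)/6 + 1.
Integral = F(6) - F(1) = -2*atan(3) - log(5)/6 + log(40)/6 + 2*atan(1/2) + 5.

Antiderivative: F(theta) = -(-6*theta - log(theta**2 + 4) + 12*atan(theta/2))/6; value = -2*atan(3) - log(5)/6 + log(40)/6 + 2*atan(1/2) + 5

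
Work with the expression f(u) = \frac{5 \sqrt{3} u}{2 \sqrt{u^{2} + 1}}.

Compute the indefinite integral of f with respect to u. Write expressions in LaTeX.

F(u) = \frac{5 \sqrt{3} \sqrt{u^{2} + 1}}{2} + C

The substitution w = 3 u^{2} + 3 works: f is exactly (dF/dw)*(dw/du) for that inner function.
Check: d/du[\frac{5 \sqrt{3} \sqrt{u^{2} + 1}}{2}] = \frac{5 \sqrt{3} u}{2 \sqrt{u^{2} + 1}} = f(u).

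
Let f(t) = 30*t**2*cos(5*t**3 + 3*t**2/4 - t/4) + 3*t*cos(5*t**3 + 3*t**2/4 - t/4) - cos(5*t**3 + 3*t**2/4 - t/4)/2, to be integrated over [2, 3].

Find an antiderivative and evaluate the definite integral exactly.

Antiderivative: F(t) = 2*sin(5*t**3 + 3*t**2/4 - t/4); value = 2*sin(141) - 2*sin(85/2)

The substitution u = 5*t**3 + 3*t**2/4 - t/4 works: f is exactly (dF/du)*(du/dt) for that inner function.
F(t) = 2*sin(5*t**3 + 3*t**2/4 - t/4) is an antiderivative of f.
Check: d/dt[2*sin(5*t**3 + 3*t**2/4 - t/4)] = 30*t**2*cos(5*t**3 + 3*t**2/4 - t/4) + 3*t*cos(5*t**3 + 3*t**2/4 - t/4) - cos(5*t**3 + 3*t**2/4 - t/4)/2 = f(t).
F(3) = 2*sin(141); F(2) = 2*sin(85/2).
Integral = F(3) - F(2) = 2*sin(141) - 2*sin(85/2).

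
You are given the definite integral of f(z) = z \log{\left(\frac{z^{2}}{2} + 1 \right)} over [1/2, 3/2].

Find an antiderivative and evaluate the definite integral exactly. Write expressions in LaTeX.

Whatever form F(z) takes, F'(z) = f(z) is non-negotiable.
F(z) = \frac{z^{2} \log{\left(\frac{z^{2}}{2} + 1 \right)}}{2} - \frac{z^{2}}{2} + \log{\left(z^{2} + 2 \right)} is an antiderivative of f.
Check: d/dz[\frac{z^{2} \log{\left(\frac{z^{2}}{2} + 1 \right)}}{2} - \frac{z^{2}}{2} + \log{\left(z^{2} + 2 \right)}] = z \log{\left(\frac{z^{2}}{2} + 1 \right)} = f(z).
F(3/2) = - \frac{9}{8} + \frac{9 \log{\left(\frac{17}{8} \right)}}{8} + \log{\left(\frac{17}{4} \right)}; F(1/2) = - \frac{1}{8} + \frac{\log{\left(\frac{9}{8} \right)}}{8} + \log{\left(\frac{9}{4} \right)}.
Integral = F(3/2) - F(1/2) = -1 - \log{\left(\frac{9}{4} \right)} - \frac{\log{\left(\frac{9}{8} \right)}}{8} + \frac{9 \log{\left(\frac{17}{8} \right)}}{8} + \log{\left(\frac{17}{4} \right)}.

Antiderivative: F(z) = \frac{z^{2} \log{\left(\frac{z^{2}}{2} + 1 \right)}}{2} - \frac{z^{2}}{2} + \log{\left(z^{2} + 2 \right)}; value = -1 - \log{\left(\frac{9}{4} \right)} - \frac{\log{\left(\frac{9}{8} \right)}}{8} + \frac{9 \log{\left(\frac{17}{8} \right)}}{8} + \log{\left(\frac{17}{4} \right)}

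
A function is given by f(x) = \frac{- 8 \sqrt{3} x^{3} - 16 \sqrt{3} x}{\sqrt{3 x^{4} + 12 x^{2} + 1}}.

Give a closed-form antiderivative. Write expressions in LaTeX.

An antiderivative is F(x) = - \frac{4 \sqrt{3} \sqrt{3 x^{4} + 12 x^{2} + 1}}{3}.

f matches the chain-rule pattern g'(h)*h' with inner function h(x) = x^{4} + 4 x^{2} + \frac{1}{3}; substituting u = h(x) collapses the integral.
Check: d/dx[- \frac{4 \sqrt{3} \sqrt{3 x^{4} + 12 x^{2} + 1}}{3}] = \frac{- 8 \sqrt{3} x^{3} - 16 \sqrt{3} x}{\sqrt{3 x^{4} + 12 x^{2} + 1}} = f(x).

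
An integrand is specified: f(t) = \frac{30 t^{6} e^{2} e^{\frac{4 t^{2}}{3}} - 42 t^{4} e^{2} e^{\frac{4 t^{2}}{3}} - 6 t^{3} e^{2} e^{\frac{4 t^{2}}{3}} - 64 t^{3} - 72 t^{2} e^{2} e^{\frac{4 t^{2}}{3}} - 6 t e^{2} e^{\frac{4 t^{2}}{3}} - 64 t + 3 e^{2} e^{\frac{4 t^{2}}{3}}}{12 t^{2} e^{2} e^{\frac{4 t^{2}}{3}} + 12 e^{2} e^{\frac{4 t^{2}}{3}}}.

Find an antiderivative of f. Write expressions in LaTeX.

Any candidate F(t) must reproduce f(t) exactly when differentiated.
Check: d/dt[\frac{\left(2 t^{5} e^{2} e^{\frac{4 t^{2}}{3}} - 8 t^{3} e^{2} e^{\frac{4 t^{2}}{3}} - t^{2} e^{2} e^{\frac{4 t^{2}}{3}} + e^{2} e^{\frac{4 t^{2}}{3}} \operatorname{atan}{\left(t \right)} + 3 e^{2} e^{\frac{4 t^{2}}{3}} + 8\right) e^{- \frac{4 t^{2}}{3}}}{4 e^{2}}] = \frac{30 t^{6} e^{2} e^{\frac{4 t^{2}}{3}} - 42 t^{4} e^{2} e^{\frac{4 t^{2}}{3}} - 6 t^{3} e^{2} e^{\frac{4 t^{2}}{3}} - 64 t^{3} - 72 t^{2} e^{2} e^{\frac{4 t^{2}}{3}} - 6 t e^{2} e^{\frac{4 t^{2}}{3}} - 64 t + 3 e^{2} e^{\frac{4 t^{2}}{3}}}{12 t^{2} e^{2} e^{\frac{4 t^{2}}{3}} + 12 e^{2} e^{\frac{4 t^{2}}{3}}} = f(t).

An antiderivative is F(t) = \frac{\left(2 t^{5} e^{2} e^{\frac{4 t^{2}}{3}} - 8 t^{3} e^{2} e^{\frac{4 t^{2}}{3}} - t^{2} e^{2} e^{\frac{4 t^{2}}{3}} + e^{2} e^{\frac{4 t^{2}}{3}} \operatorname{atan}{\left(t \right)} + 3 e^{2} e^{\frac{4 t^{2}}{3}} + 8\right) e^{- \frac{4 t^{2}}{3}}}{4 e^{2}}.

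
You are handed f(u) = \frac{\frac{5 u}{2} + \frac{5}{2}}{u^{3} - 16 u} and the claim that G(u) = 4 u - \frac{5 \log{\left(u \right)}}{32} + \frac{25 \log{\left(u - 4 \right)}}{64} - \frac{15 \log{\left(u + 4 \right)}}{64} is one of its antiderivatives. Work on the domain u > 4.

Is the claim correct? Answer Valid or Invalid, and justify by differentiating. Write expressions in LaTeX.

Invalid: d/du[G] - f = 4, which is not 0.

d/du[G] = \frac{8 u^{3} - 123 u + 5}{2 u^{3} - 32 u}
d/du[G] - f(u) = 4 != 0.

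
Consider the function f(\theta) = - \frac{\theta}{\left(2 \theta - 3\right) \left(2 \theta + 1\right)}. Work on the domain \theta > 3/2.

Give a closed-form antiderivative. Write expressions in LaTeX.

An antiderivative is F(\theta) = - \frac{3 \log{\left(\theta - \frac{3}{2} \right)}}{16} - \frac{\log{\left(\theta + \frac{1}{2} \right)}}{16}.

Factor the denominator (\left(2 \theta - 3\right) \left(2 \theta + 1\right)) and decompose: f = - \frac{1}{8 \left(2 \theta + 1\right)} - \frac{3}{8 \left(2 \theta - 3\right)}; each piece integrates to a log, atan, or power term.
Check: d/d\theta[- \frac{3 \log{\left(\theta - \frac{3}{2} \right)}}{16} - \frac{\log{\left(\theta + \frac{1}{2} \right)}}{16}] = - \frac{\theta}{4 \theta^{2} - 4 \theta - 3}, which equals f(\theta).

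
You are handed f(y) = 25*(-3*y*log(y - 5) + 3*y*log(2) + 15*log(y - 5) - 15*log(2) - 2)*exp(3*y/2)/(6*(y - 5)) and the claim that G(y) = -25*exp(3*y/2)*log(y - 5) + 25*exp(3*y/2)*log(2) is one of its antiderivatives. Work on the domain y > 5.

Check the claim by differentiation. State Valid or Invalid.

Invalid: d/dy[G] - f = (-75*y*exp(3*y/2)*log(y - 5) + 75*y*exp(3*y/2)*log(2) + 375*exp(3*y/2)*log(y - 5) - 375*exp(3*y/2)*log(2) - 50*exp(3*y/2))/(3*y - 15), which is not 0.

d/dy[G] = (-75*y*exp(3*y/2)*log(y - 5) + 75*y*exp(3*y/2)*log(2) + 375*exp(3*y/2)*log(y - 5) - 375*exp(3*y/2)*log(2) - 50*exp(3*y/2))/(2*y - 10)
d/dy[G] - f(y) = (-75*y*exp(3*y/2)*log(y - 5) + 75*y*exp(3*y/2)*log(2) + 375*exp(3*y/2)*log(y - 5) - 375*exp(3*y/2)*log(2) - 50*exp(3*y/2))/(3*y - 15) != 0.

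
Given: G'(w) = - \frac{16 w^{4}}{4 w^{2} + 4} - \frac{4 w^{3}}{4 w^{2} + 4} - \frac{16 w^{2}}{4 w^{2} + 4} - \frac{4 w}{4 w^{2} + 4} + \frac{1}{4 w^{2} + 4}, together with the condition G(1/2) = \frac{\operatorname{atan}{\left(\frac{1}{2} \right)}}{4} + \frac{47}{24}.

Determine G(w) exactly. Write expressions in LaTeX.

Integrate term by term and add the pieces.
A general antiderivative is - \frac{4 w^{3}}{3} - \frac{w^{2}}{2} + \frac{\operatorname{atan}{\left(w \right)}}{4} + \frac{5}{4} + C.
The condition gives C = \frac{\operatorname{atan}{\left(\frac{1}{2} \right)}}{4} + \frac{47}{24} - (\frac{\operatorname{atan}{\left(\frac{1}{2} \right)}}{4} + \frac{23}{24}) = 1.
So G(w) = - \frac{4 w^{3}}{3} - \frac{w^{2}}{2} + \frac{\operatorname{atan}{\left(w \right)}}{4} + \frac{9}{4}.
Check: d/dw[- \frac{4 w^{3}}{3} - \frac{w^{2}}{2} + \frac{\operatorname{atan}{\left(w \right)}}{4} + \frac{9}{4}] = \frac{- 16 w^{4} - 4 w^{3} - 16 w^{2} - 4 w + 1}{4 w^{2} + 4}, which equals G'(w).

G(w) = - \frac{4 w^{3}}{3} - \frac{w^{2}}{2} + \frac{\operatorname{atan}{\left(w \right)}}{4} + \frac{9}{4}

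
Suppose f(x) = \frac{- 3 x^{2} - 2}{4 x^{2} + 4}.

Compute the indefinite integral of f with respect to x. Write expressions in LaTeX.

Differentiate the proposed F(x) back; it has to land on f(x) exactly.
Check: d/dx[- \frac{3 x}{4} + \frac{\operatorname{atan}{\left(x \right)}}{4}] = \frac{- 3 x^{2} - 2}{4 x^{2} + 4} = f(x).

F(x) = - \frac{3 x}{4} + \frac{\operatorname{atan}{\left(x \right)}}{4} + C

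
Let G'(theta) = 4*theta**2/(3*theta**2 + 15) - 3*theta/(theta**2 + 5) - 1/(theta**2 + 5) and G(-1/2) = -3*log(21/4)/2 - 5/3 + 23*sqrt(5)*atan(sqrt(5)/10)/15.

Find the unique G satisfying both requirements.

G(theta) = 4*theta/3 - 3*log(theta**2 + 5)/2 - 23*sqrt(5)*atan(sqrt(5)*theta/5)/15 - 1

Integrate term by term and add the pieces.
A general antiderivative is 4*theta/3 - 3*log(theta**2 + 5)/2 - 23*sqrt(5)*atan(sqrt(5)*theta/5)/15 + C.
The condition gives C = -3*log(21/4)/2 - 5/3 + 23*sqrt(5)*atan(sqrt(5)/10)/15 - (-3*log(21/4)/2 - 2/3 + 23*sqrt(5)*atan(sqrt(5)/10)/15) = -1.
So G(theta) = 4*theta/3 - 3*log(theta**2 + 5)/2 - 23*sqrt(5)*atan(sqrt(5)*theta/5)/15 - 1.
Check: d/dtheta[4*theta/3 - 3*log(theta**2 + 5)/2 - 23*sqrt(5)*atan(sqrt(5)*theta/5)/15 - 1] = (4*theta**2 - 9*theta - 3)/(3*theta**2 + 15), which equals G'(theta).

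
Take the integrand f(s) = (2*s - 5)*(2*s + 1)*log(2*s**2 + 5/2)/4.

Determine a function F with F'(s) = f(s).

An antiderivative is F(s) = s**3*log(2*s**2 + 5/2)/3 - 2*s**3/9 - s**2*log(2*s**2 + 5/2) + s**2 - 5*s*log(2*s**2 + 5/2)/4 + 10*s/3 - 5*log(s**2 + 5/4)/4 - 5*sqrt(5)*atan(2*sqrt(5)*s/5)/3.

An antiderivative F(s) passes only if d/ds[F] lands on f(s) exactly.
Check: d/ds[s**3*log(2*s**2 + 5/2)/3 - 2*s**3/9 - s**2*log(2*s**2 + 5/2) + s**2 - 5*s*log(2*s**2 + 5/2)/4 + 10*s/3 - 5*log(s**2 + 5/4)/4 - 5*sqrt(5)*atan(2*sqrt(5)*s/5)/3] = s**2*log(2*s**2 + 5/2) - 2*s*log(2*s**2 + 5/2) - 5*log(2*s**2 + 5/2)/4, which equals f(s).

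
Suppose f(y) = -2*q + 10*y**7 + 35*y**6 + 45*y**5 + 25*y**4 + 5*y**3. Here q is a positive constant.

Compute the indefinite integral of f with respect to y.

F(y) = y*(-8*q + 5*y**7 + 20*y**6 + 30*y**5 + 20*y**4 + 5*y**3)/4 + C

Integrate term by term and add the pieces.
Check: d/dy[y*(-8*q + 5*y**7 + 20*y**6 + 30*y**5 + 20*y**4 + 5*y**3)/4] = -2*q + 10*y**7 + 35*y**6 + 45*y**5 + 25*y**4 + 5*y**3 = f(y).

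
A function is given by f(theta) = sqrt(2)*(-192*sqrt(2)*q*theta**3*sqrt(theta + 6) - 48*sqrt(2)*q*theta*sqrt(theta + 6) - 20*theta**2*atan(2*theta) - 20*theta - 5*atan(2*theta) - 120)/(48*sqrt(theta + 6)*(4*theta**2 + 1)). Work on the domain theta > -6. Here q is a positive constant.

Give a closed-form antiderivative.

An antiderivative is F(theta) = sqrt(2)*(-12*sqrt(2)*q*theta**2 - 5*sqrt(theta + 6)*atan(2*theta))/24.

Since d/dtheta undoes antidifferentiation here, F'(theta) = f(theta) is required of F(theta).
Check: d/dtheta[sqrt(2)*(-12*sqrt(2)*q*theta**2 - 5*sqrt(theta + 6)*atan(2*theta))/24] = (-384*q*theta**3*sqrt(theta + 6) - 96*q*theta*sqrt(theta + 6) - 20*sqrt(2)*theta**2*atan(2*theta) - 20*sqrt(2)*theta - 5*sqrt(2)*atan(2*theta) - 120*sqrt(2))/(192*theta**2*sqrt(theta + 6) + 48*sqrt(theta + 6)), which equals f(theta).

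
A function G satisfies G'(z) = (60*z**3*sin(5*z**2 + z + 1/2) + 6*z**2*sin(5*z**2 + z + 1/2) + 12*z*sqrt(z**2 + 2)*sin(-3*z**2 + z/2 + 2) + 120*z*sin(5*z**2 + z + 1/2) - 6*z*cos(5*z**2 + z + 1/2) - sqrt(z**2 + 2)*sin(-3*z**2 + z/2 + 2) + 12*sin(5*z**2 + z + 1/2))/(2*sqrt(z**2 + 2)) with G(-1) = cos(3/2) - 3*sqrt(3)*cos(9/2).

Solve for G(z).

The proposed G(z) is checked by its d/dz: the result must match the given G'(z).
A general antiderivative is -3*sqrt(z**2 + 2)*cos(5*z**2 + z + 1/2) + cos(-3*z**2 + z/2 + 2) + C.
The condition gives C = cos(3/2) - 3*sqrt(3)*cos(9/2) - (cos(3/2) - 3*sqrt(3)*cos(9/2)) = 0.
So G(z) = -3*sqrt(z**2 + 2)*cos(5*z**2 + z + 1/2) + cos(-3*z**2 + z/2 + 2).
Check: d/dz[-3*sqrt(z**2 + 2)*cos(5*z**2 + z + 1/2) + cos(-3*z**2 + z/2 + 2)] = (60*z**3*sin(5*z**2 + z + 1/2) + 6*z**2*sin(5*z**2 + z + 1/2) + 12*z*sqrt(z**2 + 2)*sin(-3*z**2 + z/2 + 2) + 120*z*sin(5*z**2 + z + 1/2) - 6*z*cos(5*z**2 + z + 1/2) - sqrt(z**2 + 2)*sin(-3*z**2 + z/2 + 2) + 12*sin(5*z**2 + z + 1/2))/(2*sqrt(z**2 + 2)) = G'(z).

G(z) = -3*sqrt(z**2 + 2)*cos(5*z**2 + z + 1/2) + cos(-3*z**2 + z/2 + 2)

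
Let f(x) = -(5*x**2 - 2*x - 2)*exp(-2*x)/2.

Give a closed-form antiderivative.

An antiderivative is F(x) = (10*x**2 + 6*x - 1)*exp(-2*x)/8.

f has the shape u'v + uv' for u = 5*x**2/4 + 3*x/4 - 1/8 and v = exp(-2*x) — it is the derivative of the product u*v.
Check: d/dx[(10*x**2 + 6*x - 1)*exp(-2*x)/8] = (-5*x**2 + 2*x + 2)*exp(-2*x)/2, which equals f(x).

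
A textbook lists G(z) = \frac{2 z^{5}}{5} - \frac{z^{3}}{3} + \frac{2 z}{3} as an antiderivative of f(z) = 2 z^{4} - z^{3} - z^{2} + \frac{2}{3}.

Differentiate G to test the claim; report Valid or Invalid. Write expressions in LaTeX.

Invalid: d/dz[G] - f = z^{3}, which is not 0.

d/dz[G] = 2 z^{4} - z^{2} + \frac{2}{3}
d/dz[G] - f(z) = z^{3} != 0.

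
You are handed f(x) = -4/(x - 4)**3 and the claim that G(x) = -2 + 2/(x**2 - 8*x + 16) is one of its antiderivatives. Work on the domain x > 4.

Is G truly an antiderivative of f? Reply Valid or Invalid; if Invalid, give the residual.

d/dx[G] = -4/(x**3 - 12*x**2 + 48*x - 64)
This equals f(x) exactly, so the claim holds.

Valid - differentiating G returns exactly f.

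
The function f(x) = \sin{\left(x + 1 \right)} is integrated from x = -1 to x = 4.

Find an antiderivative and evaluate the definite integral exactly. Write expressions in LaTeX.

Antiderivative: F(x) = - \cos{\left(x + 1 \right)}; value = 1 - \cos{\left(5 \right)}

Any candidate F(x) must reproduce f(x) exactly when differentiated.
F(x) = - \cos{\left(x + 1 \right)} is an antiderivative of f.
Check: d/dx[- \cos{\left(x + 1 \right)}] = \sin{\left(x + 1 \right)} = f(x).
F(4) = - \cos{\left(5 \right)}; F(-1) = -1.
Integral = F(4) - F(-1) = 1 - \cos{\left(5 \right)}.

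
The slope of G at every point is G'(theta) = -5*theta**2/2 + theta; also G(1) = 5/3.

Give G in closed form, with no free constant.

Integrate term by term and add the pieces.
A general antiderivative is -5*theta**3/6 + theta**2/2 + C.
The condition gives C = 5/3 - (-1/3) = 2.
So G(theta) = -5*theta**3/6 + theta**2/2 + 2.
Check: d/dtheta[-5*theta**3/6 + theta**2/2 + 2] = -5*theta**2/2 + theta = G'(theta).

G(theta) = -5*theta**3/6 + theta**2/2 + 2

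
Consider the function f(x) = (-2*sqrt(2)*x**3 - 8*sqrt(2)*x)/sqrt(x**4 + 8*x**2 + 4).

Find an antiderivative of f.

The substitution u = x**4/2 + 4*x**2 + 2 works: f is exactly (dF/du)*(du/dx) for that inner function.
Check: d/dx[-sqrt(2)*sqrt(x**4 + 8*x**2 + 4)] = (-2*sqrt(2)*x**3 - 8*sqrt(2)*x)/sqrt(x**4 + 8*x**2 + 4) = f(x).

An antiderivative is F(x) = -sqrt(2)*sqrt(x**4 + 8*x**2 + 4).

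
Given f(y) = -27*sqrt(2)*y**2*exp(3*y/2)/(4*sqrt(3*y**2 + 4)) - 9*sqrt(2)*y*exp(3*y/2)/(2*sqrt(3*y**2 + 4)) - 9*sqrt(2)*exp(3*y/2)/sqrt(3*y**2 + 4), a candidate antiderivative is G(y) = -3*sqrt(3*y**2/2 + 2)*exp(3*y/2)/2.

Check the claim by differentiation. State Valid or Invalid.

Invalid: d/dy[G] - f = sqrt(2)*(27*y**2*exp(3*y/2) + 18*y*exp(3*y/2) + 36*exp(3*y/2))/(8*sqrt(3*y**2 + 4)), which is not 0.

d/dy[G] = sqrt(2)*(-27*y**2*exp(3*y/2) - 18*y*exp(3*y/2) - 36*exp(3*y/2))/(8*sqrt(3*y**2 + 4))
d/dy[G] - f(y) = sqrt(2)*(27*y**2*exp(3*y/2) + 18*y*exp(3*y/2) + 36*exp(3*y/2))/(8*sqrt(3*y**2 + 4)) != 0.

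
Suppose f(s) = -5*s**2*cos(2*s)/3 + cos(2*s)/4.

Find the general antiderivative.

F(s) = -5*s**2*sin(2*s)/6 - 5*s*cos(2*s)/6 + 13*sin(2*s)/24 + C

Integrate term by term and add the pieces.
Check: d/ds[-5*s**2*sin(2*s)/6 - 5*s*cos(2*s)/6 + 13*sin(2*s)/24] = -5*s**2*cos(2*s)/3 + cos(2*s)/4 = f(s).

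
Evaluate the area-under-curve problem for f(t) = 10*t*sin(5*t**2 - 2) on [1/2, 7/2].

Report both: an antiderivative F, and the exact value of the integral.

f matches the chain-rule pattern g'(h)*h' with inner function h(t) = 5*t**2 - 2; substituting u = h(t) collapses the integral.
F(t) = -cos(5*t**2 - 2) is an antiderivative of f.
Check: d/dt[-cos(5*t**2 - 2)] = 10*t*sin(5*t**2 - 2) = f(t).
F(7/2) = -cos(237/4); F(1/2) = -cos(3/4).
Integral = F(7/2) - F(1/2) = cos(3/4) - cos(237/4).

Antiderivative: F(t) = -cos(5*t**2 - 2); value = cos(3/4) - cos(237/4)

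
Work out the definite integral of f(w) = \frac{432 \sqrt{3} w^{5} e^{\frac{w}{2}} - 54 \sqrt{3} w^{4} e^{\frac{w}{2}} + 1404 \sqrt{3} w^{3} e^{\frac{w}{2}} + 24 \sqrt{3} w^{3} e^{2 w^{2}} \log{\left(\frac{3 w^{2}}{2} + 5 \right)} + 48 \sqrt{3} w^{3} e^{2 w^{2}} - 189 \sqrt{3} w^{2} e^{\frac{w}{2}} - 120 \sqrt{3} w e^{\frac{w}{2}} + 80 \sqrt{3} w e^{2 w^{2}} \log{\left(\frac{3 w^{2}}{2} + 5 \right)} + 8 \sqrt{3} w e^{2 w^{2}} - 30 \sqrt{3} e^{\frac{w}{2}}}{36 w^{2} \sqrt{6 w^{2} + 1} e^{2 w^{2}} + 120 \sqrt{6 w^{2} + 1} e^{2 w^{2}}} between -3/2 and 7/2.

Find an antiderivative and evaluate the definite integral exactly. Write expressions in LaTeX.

Recognize the product-rule pattern: f = u'v + uv' with u = \sqrt{2 w^{2} + \frac{1}{3}}, v = - \frac{3 e^{- 2 w^{2} + \frac{w}{2}}}{2} + \frac{\log{\left(\frac{3 w^{2}}{2} + 5 \right)}}{3}, so integration by parts undoes it.
F(w) = - \frac{\sqrt{3} \sqrt{6 w^{2} + 1} \left(9 e^{\frac{w}{2}} e^{- 2 w^{2}} - 2 \log{\left(\frac{3 w^{2}}{2} + 5 \right)}\right)}{18} is an antiderivative of f.
Check: d/dw[- \frac{\sqrt{3} \sqrt{6 w^{2} + 1} \left(9 e^{\frac{w}{2}} e^{- 2 w^{2}} - 2 \log{\left(\frac{3 w^{2}}{2} + 5 \right)}\right)}{18}] = \frac{432 \sqrt{3} w^{5} e^{\frac{w}{2}} - 54 \sqrt{3} w^{4} e^{\frac{w}{2}} + 1404 \sqrt{3} w^{3} e^{\frac{w}{2}} + 24 \sqrt{3} w^{3} e^{2 w^{2}} \log{\left(\frac{3 w^{2}}{2} + 5 \right)} + 48 \sqrt{3} w^{3} e^{2 w^{2}} - 189 \sqrt{3} w^{2} e^{\frac{w}{2}} - 120 \sqrt{3} w e^{\frac{w}{2}} + 80 \sqrt{3} w e^{2 w^{2}} \log{\left(\frac{3 w^{2}}{2} + 5 \right)} + 8 \sqrt{3} w e^{2 w^{2}} - 30 \sqrt{3} e^{\frac{w}{2}}}{36 w^{2} \sqrt{6 w^{2} + 1} e^{2 w^{2}} + 120 \sqrt{6 w^{2} + 1} e^{2 w^{2}}} = f(w).
F(7/2) = - \frac{\sqrt{894}}{4 e^{\frac{91}{4}}} + \frac{\sqrt{894} \log{\left(\frac{187}{8} \right)}}{18}; F(-3/2) = - \frac{\sqrt{174}}{4 e^{\frac{21}{4}}} + \frac{\sqrt{174} \log{\left(\frac{67}{8} \right)}}{18}.
Integral = F(7/2) - F(-3/2) = - \frac{\sqrt{174} \log{\left(\frac{67}{8} \right)}}{18} - \frac{\sqrt{894}}{4 e^{\frac{91}{4}}} + \frac{\sqrt{174}}{4 e^{\frac{21}{4}}} + \frac{\sqrt{894} \log{\left(\frac{187}{8} \right)}}{18}.

Antiderivative: F(w) = - \frac{\sqrt{3} \sqrt{6 w^{2} + 1} \left(9 e^{\frac{w}{2}} e^{- 2 w^{2}} - 2 \log{\left(\frac{3 w^{2}}{2} + 5 \right)}\right)}{18}; value = - \frac{\sqrt{174} \log{\left(\frac{67}{8} \right)}}{18} - \frac{\sqrt{894}}{4 e^{\frac{91}{4}}} + \frac{\sqrt{174}}{4 e^{\frac{21}{4}}} + \frac{\sqrt{894} \log{\left(\frac{187}{8} \right)}}{18}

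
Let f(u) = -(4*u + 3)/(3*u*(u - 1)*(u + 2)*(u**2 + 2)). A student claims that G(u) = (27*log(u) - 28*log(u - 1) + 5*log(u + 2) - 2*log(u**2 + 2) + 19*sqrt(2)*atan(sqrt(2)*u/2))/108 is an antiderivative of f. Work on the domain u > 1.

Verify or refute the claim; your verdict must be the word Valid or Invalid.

d/du[G] = (-4*u - 3)/(3*u**5 + 3*u**4 + 6*u**2 - 12*u)
This equals f(u) exactly, so the claim holds.

Valid. The derivative of G reproduces f.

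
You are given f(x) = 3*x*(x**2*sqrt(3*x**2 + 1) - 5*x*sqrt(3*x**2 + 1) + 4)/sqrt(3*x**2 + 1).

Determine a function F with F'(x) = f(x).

An antiderivative F(x) passes only if d/dx[F] lands on f(x) exactly.
Check: d/dx[(3*x**4 - 20*x**3 + 16*sqrt(3*x**2 + 1))/4] = (3*x**3*sqrt(3*x**2 + 1) - 15*x**2*sqrt(3*x**2 + 1) + 12*x)/sqrt(3*x**2 + 1), which equals f(x).

An antiderivative is F(x) = (3*x**4 - 20*x**3 + 16*sqrt(3*x**2 + 1))/4.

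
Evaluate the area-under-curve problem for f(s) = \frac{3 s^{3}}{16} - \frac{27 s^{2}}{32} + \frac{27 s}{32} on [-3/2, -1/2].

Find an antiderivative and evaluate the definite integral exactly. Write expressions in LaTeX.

Antiderivative: F(s) = \frac{3 s^{4}}{64} - \frac{9 s^{3}}{32} + \frac{27 s^{2}}{64}; value = - \frac{255}{128}

The substitution u = \frac{s^{2}}{4} - \frac{3 s}{4} works: f is exactly (dF/du)*(du/ds) for that inner function.
F(s) = \frac{3 s^{4}}{64} - \frac{9 s^{3}}{32} + \frac{27 s^{2}}{64} is an antiderivative of f.
Check: d/ds[\frac{3 s^{4}}{64} - \frac{9 s^{3}}{32} + \frac{27 s^{2}}{64}] = \frac{3 s^{3}}{16} - \frac{27 s^{2}}{32} + \frac{27 s}{32} = f(s).
F(-1/2) = \frac{147}{1024}; F(-3/2) = \frac{2187}{1024}.
Integral = F(-1/2) - F(-3/2) = - \frac{255}{128}.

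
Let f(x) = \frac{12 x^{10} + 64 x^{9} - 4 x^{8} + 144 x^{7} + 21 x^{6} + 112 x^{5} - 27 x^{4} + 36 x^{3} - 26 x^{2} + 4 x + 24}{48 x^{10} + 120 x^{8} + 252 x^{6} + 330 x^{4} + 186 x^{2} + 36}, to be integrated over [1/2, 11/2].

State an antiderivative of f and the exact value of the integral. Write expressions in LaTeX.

Antiderivative: F(x) = \frac{3 x^{3} + 4 x^{2} \log{\left(2 x^{4} + x^{2} + 6 \right)} - 4 x^{2} \operatorname{atan}{\left(x \right)} + 6 x + 2 \log{\left(2 x^{4} + x^{2} + 6 \right)} - 2 \operatorname{atan}{\left(x \right)}}{12 x^{2} + 6}; value = - \frac{\log{\left(\frac{51}{8} \right)}}{3} - \frac{\operatorname{atan}{\left(\frac{11}{2} \right)}}{3} + \frac{\operatorname{atan}{\left(\frac{1}{2} \right)}}{3} + \frac{175}{164} + \frac{\log{\left(\frac{14931}{8} \right)}}{3}

Whatever form F(x) takes, F'(x) = f(x) is non-negotiable.
F(x) = \frac{3 x^{3} + 4 x^{2} \log{\left(2 x^{4} + x^{2} + 6 \right)} - 4 x^{2} \operatorname{atan}{\left(x \right)} + 6 x + 2 \log{\left(2 x^{4} + x^{2} + 6 \right)} - 2 \operatorname{atan}{\left(x \right)}}{12 x^{2} + 6} is an antiderivative of f.
Check: d/dx[\frac{3 x^{3} + 4 x^{2} \log{\left(2 x^{4} + x^{2} + 6 \right)} - 4 x^{2} \operatorname{atan}{\left(x \right)} + 6 x + 2 \log{\left(2 x^{4} + x^{2} + 6 \right)} - 2 \operatorname{atan}{\left(x \right)}}{12 x^{2} + 6}] = \frac{12 x^{10} + 64 x^{9} - 4 x^{8} + 144 x^{7} + 21 x^{6} + 112 x^{5} - 27 x^{4} + 36 x^{3} - 26 x^{2} + 4 x + 24}{48 x^{10} + 120 x^{8} + 252 x^{6} + 330 x^{4} + 186 x^{2} + 36} = f(x).
F(11/2) = - \frac{\operatorname{atan}{\left(\frac{11}{2} \right)}}{3} + \frac{473}{328} + \frac{\log{\left(\frac{14931}{8} \right)}}{3}; F(1/2) = - \frac{\operatorname{atan}{\left(\frac{1}{2} \right)}}{3} + \frac{3}{8} + \frac{\log{\left(\frac{51}{8} \right)}}{3}.
Integral = F(11/2) - F(1/2) = - \frac{\log{\left(\frac{51}{8} \right)}}{3} - \frac{\operatorname{atan}{\left(\frac{11}{2} \right)}}{3} + \frac{\operatorname{atan}{\left(\frac{1}{2} \right)}}{3} + \frac{175}{164} + \frac{\log{\left(\frac{14931}{8} \right)}}{3}.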